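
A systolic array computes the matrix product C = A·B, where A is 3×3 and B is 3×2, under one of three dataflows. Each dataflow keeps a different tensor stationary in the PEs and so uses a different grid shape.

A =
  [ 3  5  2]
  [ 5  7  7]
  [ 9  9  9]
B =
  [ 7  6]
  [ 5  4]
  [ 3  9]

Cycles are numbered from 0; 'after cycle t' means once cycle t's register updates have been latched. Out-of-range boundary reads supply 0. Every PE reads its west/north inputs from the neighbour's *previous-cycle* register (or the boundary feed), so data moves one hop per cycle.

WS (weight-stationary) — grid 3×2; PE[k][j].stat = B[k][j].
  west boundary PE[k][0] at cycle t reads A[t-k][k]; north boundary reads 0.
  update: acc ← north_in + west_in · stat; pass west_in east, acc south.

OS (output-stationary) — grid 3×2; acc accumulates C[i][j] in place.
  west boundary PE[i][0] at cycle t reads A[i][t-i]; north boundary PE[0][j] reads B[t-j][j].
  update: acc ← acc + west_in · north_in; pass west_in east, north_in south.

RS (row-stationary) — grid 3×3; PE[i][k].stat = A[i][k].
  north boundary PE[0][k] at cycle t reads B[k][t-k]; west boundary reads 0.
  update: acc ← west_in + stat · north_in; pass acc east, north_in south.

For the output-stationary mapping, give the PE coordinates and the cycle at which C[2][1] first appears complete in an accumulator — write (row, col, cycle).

Under OS, C[2][1] lands at PE[2][1]:
  @0  [2,1]  acc 0  |  →0  ↓0
  @1  [2,1]  acc 0  |  →0  ↓0
  @2  [2,1]  acc 0  |  →0  ↓0
  @3  [2,1]  acc 54  |  →9  ↓6
  @4  [2,1]  acc 90  |  →9  ↓4
  @5  [2,1]  acc 171  |  →9  ↓9

(row, col, cycle) = (2, 1, 5)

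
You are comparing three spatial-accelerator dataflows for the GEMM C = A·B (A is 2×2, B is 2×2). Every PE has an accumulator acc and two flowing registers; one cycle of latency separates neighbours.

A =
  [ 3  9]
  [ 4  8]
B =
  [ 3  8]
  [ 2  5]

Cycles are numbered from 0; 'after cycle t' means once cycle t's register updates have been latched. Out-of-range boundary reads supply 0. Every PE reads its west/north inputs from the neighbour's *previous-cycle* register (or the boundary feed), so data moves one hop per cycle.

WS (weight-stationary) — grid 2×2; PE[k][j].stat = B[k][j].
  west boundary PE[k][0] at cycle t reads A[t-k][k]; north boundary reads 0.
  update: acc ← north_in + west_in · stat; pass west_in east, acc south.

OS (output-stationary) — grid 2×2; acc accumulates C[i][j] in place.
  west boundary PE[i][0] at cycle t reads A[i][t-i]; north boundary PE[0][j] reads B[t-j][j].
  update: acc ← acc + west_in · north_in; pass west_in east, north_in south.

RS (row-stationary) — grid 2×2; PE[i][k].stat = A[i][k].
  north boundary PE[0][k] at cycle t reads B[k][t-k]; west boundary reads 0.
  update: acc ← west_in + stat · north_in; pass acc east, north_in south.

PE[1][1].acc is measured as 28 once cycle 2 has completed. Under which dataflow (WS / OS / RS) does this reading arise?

dataflow = RS

— WS: 2×2; PE[1][1] trace:
  after 0 — PE[1][1] acc=0, pass-E 0, pass-S 0
  after 1 — PE[1][1] acc=0, pass-E 0, pass-S 0
  after 2 — PE[1][1] acc=69, pass-E 9, pass-S 69
— OS: 2×2; PE[1][1] trace:
  after 0 — PE[1][1] acc=0, pass-E 0, pass-S 0
  after 1 — PE[1][1] acc=0, pass-E 0, pass-S 0
  after 2 — PE[1][1] acc=32, pass-E 4, pass-S 8
— RS: 2×2; PE[1][1] trace:
  after 0 — PE[1][1] acc=0, pass-E 0, pass-S 0
  after 1 — PE[1][1] acc=0, pass-E 0, pass-S 0
  after 2 — PE[1][1] acc=28, pass-E 28, pass-S 2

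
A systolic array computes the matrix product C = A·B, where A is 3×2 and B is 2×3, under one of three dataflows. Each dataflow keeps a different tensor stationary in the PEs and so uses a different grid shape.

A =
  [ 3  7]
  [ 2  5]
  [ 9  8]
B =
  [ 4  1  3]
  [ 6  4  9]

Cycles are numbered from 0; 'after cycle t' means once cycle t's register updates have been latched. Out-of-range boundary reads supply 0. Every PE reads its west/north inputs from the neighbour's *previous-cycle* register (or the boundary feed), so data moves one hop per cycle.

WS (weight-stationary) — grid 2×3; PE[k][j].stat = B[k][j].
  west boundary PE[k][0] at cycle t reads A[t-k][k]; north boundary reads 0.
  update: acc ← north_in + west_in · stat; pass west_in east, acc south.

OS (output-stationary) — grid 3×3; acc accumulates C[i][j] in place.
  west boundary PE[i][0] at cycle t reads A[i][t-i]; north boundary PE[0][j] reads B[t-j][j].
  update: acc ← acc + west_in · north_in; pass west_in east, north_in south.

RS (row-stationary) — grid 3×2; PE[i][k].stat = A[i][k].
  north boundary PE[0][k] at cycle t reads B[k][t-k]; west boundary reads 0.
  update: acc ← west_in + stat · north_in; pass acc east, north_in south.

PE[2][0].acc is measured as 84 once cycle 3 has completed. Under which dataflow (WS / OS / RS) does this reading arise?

dataflow = OS

WS: PE[2][0] is outside its 2×3 grid.
Under OS (3×3), PE[2][0]:
  c0 r2c0: 0 / 0 / 0
  c1 r2c0: 0 / 0 / 0
  c2 r2c0: 36 / 9 / 4
  c3 r2c0: 84 / 8 / 6
Under RS (3×2), PE[2][0]:
  c0 r2c0: 0 / 0 / 0
  c1 r2c0: 0 / 0 / 0
  c2 r2c0: 36 / 36 / 4
  c3 r2c0: 9 / 9 / 1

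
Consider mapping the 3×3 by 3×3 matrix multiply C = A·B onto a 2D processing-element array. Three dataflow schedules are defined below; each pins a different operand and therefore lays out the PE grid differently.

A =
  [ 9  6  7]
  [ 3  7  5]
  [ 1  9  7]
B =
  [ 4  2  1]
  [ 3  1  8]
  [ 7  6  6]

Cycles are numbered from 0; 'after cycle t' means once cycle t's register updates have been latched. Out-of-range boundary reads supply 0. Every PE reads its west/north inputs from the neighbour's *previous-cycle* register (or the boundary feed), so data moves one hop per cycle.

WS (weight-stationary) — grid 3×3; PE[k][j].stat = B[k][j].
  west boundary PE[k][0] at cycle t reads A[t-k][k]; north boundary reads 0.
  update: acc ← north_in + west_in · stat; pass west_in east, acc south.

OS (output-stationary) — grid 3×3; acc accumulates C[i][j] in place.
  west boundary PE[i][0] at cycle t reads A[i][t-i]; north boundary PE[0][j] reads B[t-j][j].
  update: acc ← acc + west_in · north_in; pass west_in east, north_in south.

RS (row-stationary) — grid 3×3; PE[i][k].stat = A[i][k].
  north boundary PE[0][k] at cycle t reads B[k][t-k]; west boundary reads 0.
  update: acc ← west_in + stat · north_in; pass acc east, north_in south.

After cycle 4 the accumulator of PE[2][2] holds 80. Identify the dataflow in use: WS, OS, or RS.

— WS: 3×3; PE[2][2] trace:
  step 0 · PE2,2: acc=0; fwd→0 fwd↓0
  step 1 · PE2,2: acc=0; fwd→0 fwd↓0
  step 2 · PE2,2: acc=0; fwd→0 fwd↓0
  step 3 · PE2,2: acc=0; fwd→0 fwd↓0
  step 4 · PE2,2: acc=99; fwd→7 fwd↓99
— OS: 3×3; PE[2][2] trace:
  step 0 · PE2,2: acc=0; fwd→0 fwd↓0
  step 1 · PE2,2: acc=0; fwd→0 fwd↓0
  step 2 · PE2,2: acc=0; fwd→0 fwd↓0
  step 3 · PE2,2: acc=0; fwd→0 fwd↓0
  step 4 · PE2,2: acc=1; fwd→1 fwd↓1
— RS: 3×3; PE[2][2] trace:
  step 0 · PE2,2: acc=0; fwd→0 fwd↓0
  step 1 · PE2,2: acc=0; fwd→0 fwd↓0
  step 2 · PE2,2: acc=0; fwd→0 fwd↓0
  step 3 · PE2,2: acc=0; fwd→0 fwd↓0
  step 4 · PE2,2: acc=80; fwd→80 fwd↓7

dataflow = RS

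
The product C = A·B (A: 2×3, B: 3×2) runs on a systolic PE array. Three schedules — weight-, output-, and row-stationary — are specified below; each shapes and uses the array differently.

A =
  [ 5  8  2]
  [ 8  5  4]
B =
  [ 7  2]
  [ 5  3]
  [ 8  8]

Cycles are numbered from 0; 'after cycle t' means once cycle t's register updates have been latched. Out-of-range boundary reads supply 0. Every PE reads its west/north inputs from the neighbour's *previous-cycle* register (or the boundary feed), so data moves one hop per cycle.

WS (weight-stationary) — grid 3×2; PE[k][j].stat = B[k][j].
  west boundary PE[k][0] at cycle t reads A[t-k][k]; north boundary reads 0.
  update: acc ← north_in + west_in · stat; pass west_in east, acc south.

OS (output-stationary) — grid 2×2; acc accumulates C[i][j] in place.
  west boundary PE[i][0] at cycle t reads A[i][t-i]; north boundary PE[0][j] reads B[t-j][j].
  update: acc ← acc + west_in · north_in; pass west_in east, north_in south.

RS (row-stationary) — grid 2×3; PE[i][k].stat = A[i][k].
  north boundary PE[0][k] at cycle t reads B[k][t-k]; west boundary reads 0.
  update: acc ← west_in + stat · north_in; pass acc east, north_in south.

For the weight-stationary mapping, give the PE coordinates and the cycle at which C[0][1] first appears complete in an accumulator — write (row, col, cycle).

WS — PE[2][1] is where C[0][1] collects:
  cycle 0: PE[2][1] → acc 0, east 0, south 0
  cycle 1: PE[2][1] → acc 0, east 0, south 0
  cycle 2: PE[2][1] → acc 0, east 0, south 0
  cycle 3: PE[2][1] → acc 50, east 2, south 50

(row, col, cycle) = (2, 1, 3)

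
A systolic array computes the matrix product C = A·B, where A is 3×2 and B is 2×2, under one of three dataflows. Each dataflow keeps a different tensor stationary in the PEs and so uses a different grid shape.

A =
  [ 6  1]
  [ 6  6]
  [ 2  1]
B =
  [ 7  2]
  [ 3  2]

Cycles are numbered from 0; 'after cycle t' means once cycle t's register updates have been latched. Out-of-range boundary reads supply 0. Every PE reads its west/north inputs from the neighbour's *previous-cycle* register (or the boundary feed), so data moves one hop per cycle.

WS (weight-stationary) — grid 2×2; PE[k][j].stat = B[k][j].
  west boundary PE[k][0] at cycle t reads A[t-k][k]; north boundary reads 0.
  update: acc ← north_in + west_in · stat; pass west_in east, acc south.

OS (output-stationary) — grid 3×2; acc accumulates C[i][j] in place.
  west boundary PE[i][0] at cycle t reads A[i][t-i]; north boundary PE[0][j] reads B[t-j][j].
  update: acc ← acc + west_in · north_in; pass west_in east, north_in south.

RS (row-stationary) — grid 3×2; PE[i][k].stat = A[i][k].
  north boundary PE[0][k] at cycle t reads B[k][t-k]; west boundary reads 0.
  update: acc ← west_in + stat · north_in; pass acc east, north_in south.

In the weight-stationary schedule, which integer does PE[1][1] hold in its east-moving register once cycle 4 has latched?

register = 1

WS (2×2). Following PE[1][1] plus its west/north inputs:
  t=0 PE[0][1]: acc=0 h=0 v=0
  t=0 PE[1][0]: acc=0 h=0 v=0
  t=0 PE[1][1]: acc=0 h=0 v=0
  t=1 PE[0][1]: acc=12 h=6 v=12
  t=1 PE[1][0]: acc=45 h=1 v=45
  t=1 PE[1][1]: acc=0 h=0 v=0
  t=2 PE[0][1]: acc=12 h=6 v=12
  t=2 PE[1][0]: acc=60 h=6 v=60
  t=2 PE[1][1]: acc=14 h=1 v=14
  t=3 PE[0][1]: acc=4 h=2 v=4
  t=3 PE[1][0]: acc=17 h=1 v=17
  t=3 PE[1][1]: acc=24 h=6 v=24
  t=4 PE[0][1]: acc=0 h=0 v=0
  t=4 PE[1][0]: acc=0 h=0 v=0
  t=4 PE[1][1]: acc=6 h=1 v=6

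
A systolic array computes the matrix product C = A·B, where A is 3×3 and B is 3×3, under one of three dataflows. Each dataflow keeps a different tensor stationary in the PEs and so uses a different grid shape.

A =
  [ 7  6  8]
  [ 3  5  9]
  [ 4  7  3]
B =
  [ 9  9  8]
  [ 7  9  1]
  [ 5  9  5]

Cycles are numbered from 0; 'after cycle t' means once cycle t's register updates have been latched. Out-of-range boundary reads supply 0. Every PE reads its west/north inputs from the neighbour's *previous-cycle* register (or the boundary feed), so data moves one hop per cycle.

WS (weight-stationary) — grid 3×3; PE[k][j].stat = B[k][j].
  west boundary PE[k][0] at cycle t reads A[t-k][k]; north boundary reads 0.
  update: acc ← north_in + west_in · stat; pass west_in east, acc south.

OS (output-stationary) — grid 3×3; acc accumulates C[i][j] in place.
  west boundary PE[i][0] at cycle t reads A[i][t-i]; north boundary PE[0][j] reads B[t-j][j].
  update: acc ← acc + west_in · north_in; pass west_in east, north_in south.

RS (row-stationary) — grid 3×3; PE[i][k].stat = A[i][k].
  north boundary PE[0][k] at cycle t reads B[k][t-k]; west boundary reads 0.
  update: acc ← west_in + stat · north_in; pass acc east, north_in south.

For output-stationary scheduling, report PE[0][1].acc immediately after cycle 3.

PE[0][1].acc = 189

OS on a 3×3 grid — tracing PE[0][1] and its feeders:
  step 0 · PE0,0: acc=63; fwd→7 fwd↓9
  step 0 · PE0,1: acc=0; fwd→0 fwd↓0
  step 1 · PE0,0: acc=105; fwd→6 fwd↓7
  step 1 · PE0,1: acc=63; fwd→7 fwd↓9
  step 2 · PE0,0: acc=145; fwd→8 fwd↓5
  step 2 · PE0,1: acc=117; fwd→6 fwd↓9
  step 3 · PE0,0: acc=145; fwd→0 fwd↓0
  step 3 · PE0,1: acc=189; fwd→8 fwd↓9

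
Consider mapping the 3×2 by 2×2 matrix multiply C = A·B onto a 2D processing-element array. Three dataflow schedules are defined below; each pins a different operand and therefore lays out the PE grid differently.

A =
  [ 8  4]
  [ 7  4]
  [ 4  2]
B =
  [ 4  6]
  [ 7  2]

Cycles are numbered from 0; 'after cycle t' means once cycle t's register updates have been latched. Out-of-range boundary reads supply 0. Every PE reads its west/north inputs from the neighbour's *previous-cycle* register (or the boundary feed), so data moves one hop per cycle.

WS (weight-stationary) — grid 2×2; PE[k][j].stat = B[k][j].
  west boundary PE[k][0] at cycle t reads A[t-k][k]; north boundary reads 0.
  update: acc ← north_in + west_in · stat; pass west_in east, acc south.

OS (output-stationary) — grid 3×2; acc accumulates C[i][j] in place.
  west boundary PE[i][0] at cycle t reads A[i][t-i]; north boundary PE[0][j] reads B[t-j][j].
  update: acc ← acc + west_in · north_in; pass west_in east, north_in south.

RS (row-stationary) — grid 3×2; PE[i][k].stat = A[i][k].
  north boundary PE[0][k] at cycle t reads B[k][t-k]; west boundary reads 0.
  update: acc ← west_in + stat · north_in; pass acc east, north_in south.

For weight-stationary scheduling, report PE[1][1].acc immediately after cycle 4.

WS on a 2×2 grid — tracing PE[1][1] and its feeders:
  c0 r0c1: 0 / 0 / 0
  c0 r1c0: 0 / 0 / 0
  c0 r1c1: 0 / 0 / 0
  c1 r0c1: 48 / 8 / 48
  c1 r1c0: 60 / 4 / 60
  c1 r1c1: 0 / 0 / 0
  c2 r0c1: 42 / 7 / 42
  c2 r1c0: 56 / 4 / 56
  c2 r1c1: 56 / 4 / 56
  c3 r0c1: 24 / 4 / 24
  c3 r1c0: 30 / 2 / 30
  c3 r1c1: 50 / 4 / 50
  c4 r0c1: 0 / 0 / 0
  c4 r1c0: 0 / 0 / 0
  c4 r1c1: 28 / 2 / 28

PE[1][1].acc = 28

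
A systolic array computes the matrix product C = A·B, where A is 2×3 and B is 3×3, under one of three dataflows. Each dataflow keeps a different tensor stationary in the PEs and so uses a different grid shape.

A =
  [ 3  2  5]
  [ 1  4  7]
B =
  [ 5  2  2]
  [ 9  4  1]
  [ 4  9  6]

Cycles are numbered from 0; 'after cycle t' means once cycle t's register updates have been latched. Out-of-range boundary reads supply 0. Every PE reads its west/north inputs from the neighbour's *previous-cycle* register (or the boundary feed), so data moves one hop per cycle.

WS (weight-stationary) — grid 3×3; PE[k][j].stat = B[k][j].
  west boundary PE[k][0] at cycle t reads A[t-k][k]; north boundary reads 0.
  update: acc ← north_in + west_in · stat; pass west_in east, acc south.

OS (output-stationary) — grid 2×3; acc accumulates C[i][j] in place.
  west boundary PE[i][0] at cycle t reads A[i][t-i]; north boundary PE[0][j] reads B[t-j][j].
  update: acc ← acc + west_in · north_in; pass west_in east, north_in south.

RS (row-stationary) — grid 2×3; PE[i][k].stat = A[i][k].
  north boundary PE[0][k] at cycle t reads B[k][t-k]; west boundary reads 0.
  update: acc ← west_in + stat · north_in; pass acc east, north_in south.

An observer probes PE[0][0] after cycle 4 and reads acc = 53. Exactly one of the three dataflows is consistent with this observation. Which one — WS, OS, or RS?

dataflow = OS

— WS: 3×3; PE[0][0] trace:
  @0  [0,0]  acc 15  |  →3  ↓15
  @1  [0,0]  acc 5  |  →1  ↓5
  @2  [0,0]  acc 0  |  →0  ↓0
  @3  [0,0]  acc 0  |  →0  ↓0
  @4  [0,0]  acc 0  |  →0  ↓0
— OS: 2×3; PE[0][0] trace:
  @0  [0,0]  acc 15  |  →3  ↓5
  @1  [0,0]  acc 33  |  →2  ↓9
  @2  [0,0]  acc 53  |  →5  ↓4
  @3  [0,0]  acc 53  |  →0  ↓0
  @4  [0,0]  acc 53  |  →0  ↓0
— RS: 2×3; PE[0][0] trace:
  @0  [0,0]  acc 15  |  →15  ↓5
  @1  [0,0]  acc 6  |  →6  ↓2
  @2  [0,0]  acc 6  |  →6  ↓2
  @3  [0,0]  acc 0  |  →0  ↓0
  @4  [0,0]  acc 0  |  →0  ↓0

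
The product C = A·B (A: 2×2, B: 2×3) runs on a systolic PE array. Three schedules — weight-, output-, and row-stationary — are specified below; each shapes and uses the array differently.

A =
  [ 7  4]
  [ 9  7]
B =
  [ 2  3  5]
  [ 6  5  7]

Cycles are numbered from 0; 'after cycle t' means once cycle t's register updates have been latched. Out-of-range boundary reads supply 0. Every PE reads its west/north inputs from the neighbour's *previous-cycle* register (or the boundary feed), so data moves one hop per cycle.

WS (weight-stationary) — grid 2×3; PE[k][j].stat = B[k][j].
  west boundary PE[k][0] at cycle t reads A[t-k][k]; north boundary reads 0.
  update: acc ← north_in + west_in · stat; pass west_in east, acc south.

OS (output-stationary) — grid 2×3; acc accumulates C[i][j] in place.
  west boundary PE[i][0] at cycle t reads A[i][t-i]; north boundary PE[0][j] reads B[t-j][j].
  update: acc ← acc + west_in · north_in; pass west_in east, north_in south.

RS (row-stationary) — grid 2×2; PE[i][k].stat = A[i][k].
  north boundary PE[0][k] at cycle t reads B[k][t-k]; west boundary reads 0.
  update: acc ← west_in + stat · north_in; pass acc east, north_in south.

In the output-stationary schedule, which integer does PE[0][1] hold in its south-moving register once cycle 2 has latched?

OS 2×3: PE[0][1] cycle-by-cycle (with neighbour feeds):
  step 0 · PE0,0: acc=14; fwd→7 fwd↓2
  step 0 · PE0,1: acc=0; fwd→0 fwd↓0
  step 1 · PE0,0: acc=38; fwd→4 fwd↓6
  step 1 · PE0,1: acc=21; fwd→7 fwd↓3
  step 2 · PE0,0: acc=38; fwd→0 fwd↓0
  step 2 · PE0,1: acc=41; fwd→4 fwd↓5

register = 5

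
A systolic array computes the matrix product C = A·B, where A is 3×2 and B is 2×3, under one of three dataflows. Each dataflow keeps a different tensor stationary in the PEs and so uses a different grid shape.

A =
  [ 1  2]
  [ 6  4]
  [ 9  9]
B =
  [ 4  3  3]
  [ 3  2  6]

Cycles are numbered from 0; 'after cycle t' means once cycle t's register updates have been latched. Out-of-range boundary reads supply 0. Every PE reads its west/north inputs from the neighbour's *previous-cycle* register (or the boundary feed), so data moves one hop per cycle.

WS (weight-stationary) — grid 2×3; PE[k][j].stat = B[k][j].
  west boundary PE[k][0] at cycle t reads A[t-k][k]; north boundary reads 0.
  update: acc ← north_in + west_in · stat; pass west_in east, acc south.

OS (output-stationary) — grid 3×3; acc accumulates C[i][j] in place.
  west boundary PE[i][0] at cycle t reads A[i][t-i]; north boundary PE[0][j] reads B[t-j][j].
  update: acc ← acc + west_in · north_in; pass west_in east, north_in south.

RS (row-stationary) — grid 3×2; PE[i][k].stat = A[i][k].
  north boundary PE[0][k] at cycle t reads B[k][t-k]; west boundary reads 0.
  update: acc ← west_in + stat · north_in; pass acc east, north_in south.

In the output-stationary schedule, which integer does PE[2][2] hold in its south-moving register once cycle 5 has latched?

OS (3×3). Following PE[2][2] plus its west/north inputs:
  step 0 · PE1,2: acc=0; fwd→0 fwd↓0
  step 0 · PE2,1: acc=0; fwd→0 fwd↓0
  step 0 · PE2,2: acc=0; fwd→0 fwd↓0
  step 1 · PE1,2: acc=0; fwd→0 fwd↓0
  step 1 · PE2,1: acc=0; fwd→0 fwd↓0
  step 1 · PE2,2: acc=0; fwd→0 fwd↓0
  step 2 · PE1,2: acc=0; fwd→0 fwd↓0
  step 2 · PE2,1: acc=0; fwd→0 fwd↓0
  step 2 · PE2,2: acc=0; fwd→0 fwd↓0
  step 3 · PE1,2: acc=18; fwd→6 fwd↓3
  step 3 · PE2,1: acc=27; fwd→9 fwd↓3
  step 3 · PE2,2: acc=0; fwd→0 fwd↓0
  step 4 · PE1,2: acc=42; fwd→4 fwd↓6
  step 4 · PE2,1: acc=45; fwd→9 fwd↓2
  step 4 · PE2,2: acc=27; fwd→9 fwd↓3
  step 5 · PE1,2: acc=42; fwd→0 fwd↓0
  step 5 · PE2,1: acc=45; fwd→0 fwd↓0
  step 5 · PE2,2: acc=81; fwd→9 fwd↓6

register = 6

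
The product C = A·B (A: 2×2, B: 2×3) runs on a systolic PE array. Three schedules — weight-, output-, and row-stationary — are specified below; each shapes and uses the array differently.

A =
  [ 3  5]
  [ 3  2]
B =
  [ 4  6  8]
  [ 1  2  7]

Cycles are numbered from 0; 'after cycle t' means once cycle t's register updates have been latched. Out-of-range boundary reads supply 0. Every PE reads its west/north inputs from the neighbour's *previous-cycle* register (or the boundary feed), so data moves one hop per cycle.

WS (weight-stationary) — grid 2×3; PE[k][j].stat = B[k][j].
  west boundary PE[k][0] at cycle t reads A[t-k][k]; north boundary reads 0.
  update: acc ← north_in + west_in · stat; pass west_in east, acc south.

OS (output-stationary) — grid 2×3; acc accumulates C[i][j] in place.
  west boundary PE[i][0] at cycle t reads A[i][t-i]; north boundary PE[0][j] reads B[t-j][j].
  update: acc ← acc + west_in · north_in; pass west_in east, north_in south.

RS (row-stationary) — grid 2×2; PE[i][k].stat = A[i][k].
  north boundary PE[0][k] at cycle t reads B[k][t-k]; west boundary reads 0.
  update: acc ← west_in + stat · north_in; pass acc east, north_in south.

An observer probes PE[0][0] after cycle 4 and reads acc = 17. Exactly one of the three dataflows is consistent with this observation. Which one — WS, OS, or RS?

dataflow = OS

WS [2×3] PE[0][0] across cycles:
  cycle 0: PE[0][0] → acc 12, east 3, south 12
  cycle 1: PE[0][0] → acc 12, east 3, south 12
  cycle 2: PE[0][0] → acc 0, east 0, south 0
  cycle 3: PE[0][0] → acc 0, east 0, south 0
  cycle 4: PE[0][0] → acc 0, east 0, south 0
OS [2×3] PE[0][0] across cycles:
  cycle 0: PE[0][0] → acc 12, east 3, south 4
  cycle 1: PE[0][0] → acc 17, east 5, south 1
  cycle 2: PE[0][0] → acc 17, east 0, south 0
  cycle 3: PE[0][0] → acc 17, east 0, south 0
  cycle 4: PE[0][0] → acc 17, east 0, south 0
RS [2×2] PE[0][0] across cycles:
  cycle 0: PE[0][0] → acc 12, east 12, south 4
  cycle 1: PE[0][0] → acc 18, east 18, south 6
  cycle 2: PE[0][0] → acc 24, east 24, south 8
  cycle 3: PE[0][0] → acc 0, east 0, south 0
  cycle 4: PE[0][0] → acc 0, east 0, south 0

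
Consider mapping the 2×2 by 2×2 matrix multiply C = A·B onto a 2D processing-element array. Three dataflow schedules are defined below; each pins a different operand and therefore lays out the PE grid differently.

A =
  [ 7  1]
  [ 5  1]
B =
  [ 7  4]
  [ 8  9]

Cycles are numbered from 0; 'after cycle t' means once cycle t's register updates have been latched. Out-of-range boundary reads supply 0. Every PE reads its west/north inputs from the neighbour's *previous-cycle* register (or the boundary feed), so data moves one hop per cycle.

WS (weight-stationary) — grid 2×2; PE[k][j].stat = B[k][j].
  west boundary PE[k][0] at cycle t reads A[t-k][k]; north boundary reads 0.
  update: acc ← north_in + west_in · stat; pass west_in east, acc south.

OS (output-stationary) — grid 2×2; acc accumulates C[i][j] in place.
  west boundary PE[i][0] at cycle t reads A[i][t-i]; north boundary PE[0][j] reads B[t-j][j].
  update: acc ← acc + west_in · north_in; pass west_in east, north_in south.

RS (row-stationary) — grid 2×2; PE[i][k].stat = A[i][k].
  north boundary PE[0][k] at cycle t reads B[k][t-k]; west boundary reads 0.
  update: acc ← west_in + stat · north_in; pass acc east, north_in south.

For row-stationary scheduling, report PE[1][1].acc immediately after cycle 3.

Tracing RS — 2×2 array, target PE[1][1]:
  cycle 0: PE[0][1] → acc 0, east 0, south 0
  cycle 0: PE[1][0] → acc 0, east 0, south 0
  cycle 0: PE[1][1] → acc 0, east 0, south 0
  cycle 1: PE[0][1] → acc 57, east 57, south 8
  cycle 1: PE[1][0] → acc 35, east 35, south 7
  cycle 1: PE[1][1] → acc 0, east 0, south 0
  cycle 2: PE[0][1] → acc 37, east 37, south 9
  cycle 2: PE[1][0] → acc 20, east 20, south 4
  cycle 2: PE[1][1] → acc 43, east 43, south 8
  cycle 3: PE[0][1] → acc 0, east 0, south 0
  cycle 3: PE[1][0] → acc 0, east 0, south 0
  cycle 3: PE[1][1] → acc 29, east 29, south 9

PE[1][1].acc = 29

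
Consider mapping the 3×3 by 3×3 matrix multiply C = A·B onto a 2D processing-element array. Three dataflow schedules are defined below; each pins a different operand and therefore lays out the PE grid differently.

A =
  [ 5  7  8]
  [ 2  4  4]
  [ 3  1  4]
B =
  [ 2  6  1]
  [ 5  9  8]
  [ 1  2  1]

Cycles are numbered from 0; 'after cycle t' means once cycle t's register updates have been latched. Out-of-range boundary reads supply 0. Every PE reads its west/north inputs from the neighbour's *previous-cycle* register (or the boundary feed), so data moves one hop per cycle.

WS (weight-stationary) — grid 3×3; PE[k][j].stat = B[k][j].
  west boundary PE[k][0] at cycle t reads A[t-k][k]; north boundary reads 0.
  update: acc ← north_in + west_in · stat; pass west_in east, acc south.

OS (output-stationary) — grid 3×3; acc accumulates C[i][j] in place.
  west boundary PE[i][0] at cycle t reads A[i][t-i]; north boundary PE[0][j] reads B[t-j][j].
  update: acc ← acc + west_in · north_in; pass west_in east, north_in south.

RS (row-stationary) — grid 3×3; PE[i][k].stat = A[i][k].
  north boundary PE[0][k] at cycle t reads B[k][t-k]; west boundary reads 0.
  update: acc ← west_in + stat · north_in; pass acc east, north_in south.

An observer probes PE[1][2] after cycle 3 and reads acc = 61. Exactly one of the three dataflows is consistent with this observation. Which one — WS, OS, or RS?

— WS: 3×3; PE[1][2] trace:
  @0  [1,2]  acc 0  |  →0  ↓0
  @1  [1,2]  acc 0  |  →0  ↓0
  @2  [1,2]  acc 0  |  →0  ↓0
  @3  [1,2]  acc 61  |  →7  ↓61
— OS: 3×3; PE[1][2] trace:
  @0  [1,2]  acc 0  |  →0  ↓0
  @1  [1,2]  acc 0  |  →0  ↓0
  @2  [1,2]  acc 0  |  →0  ↓0
  @3  [1,2]  acc 2  |  →2  ↓1
— RS: 3×3; PE[1][2] trace:
  @0  [1,2]  acc 0  |  →0  ↓0
  @1  [1,2]  acc 0  |  →0  ↓0
  @2  [1,2]  acc 0  |  →0  ↓0
  @3  [1,2]  acc 28  |  →28  ↓1

dataflow = WS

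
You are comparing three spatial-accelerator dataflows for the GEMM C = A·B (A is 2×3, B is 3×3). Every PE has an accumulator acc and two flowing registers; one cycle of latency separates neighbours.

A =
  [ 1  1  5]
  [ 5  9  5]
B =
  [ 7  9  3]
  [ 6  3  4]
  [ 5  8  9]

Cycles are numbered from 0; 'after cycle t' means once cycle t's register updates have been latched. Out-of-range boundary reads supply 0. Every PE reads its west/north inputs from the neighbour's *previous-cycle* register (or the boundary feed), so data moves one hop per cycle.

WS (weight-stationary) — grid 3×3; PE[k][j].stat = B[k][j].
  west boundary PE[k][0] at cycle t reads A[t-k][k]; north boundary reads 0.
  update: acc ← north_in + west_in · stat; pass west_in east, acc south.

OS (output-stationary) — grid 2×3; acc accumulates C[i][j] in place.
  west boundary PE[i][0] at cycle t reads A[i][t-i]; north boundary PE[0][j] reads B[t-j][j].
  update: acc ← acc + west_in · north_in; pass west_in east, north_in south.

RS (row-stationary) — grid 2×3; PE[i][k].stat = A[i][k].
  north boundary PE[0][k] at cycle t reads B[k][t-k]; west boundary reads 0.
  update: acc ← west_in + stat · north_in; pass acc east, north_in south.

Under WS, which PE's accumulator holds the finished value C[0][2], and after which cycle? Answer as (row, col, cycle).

WS — PE[2][2] is where C[0][2] collects:
  step 0 · PE2,2: acc=0; fwd→0 fwd↓0
  step 1 · PE2,2: acc=0; fwd→0 fwd↓0
  step 2 · PE2,2: acc=0; fwd→0 fwd↓0
  step 3 · PE2,2: acc=0; fwd→0 fwd↓0
  step 4 · PE2,2: acc=52; fwd→5 fwd↓52

(row, col, cycle) = (2, 2, 4)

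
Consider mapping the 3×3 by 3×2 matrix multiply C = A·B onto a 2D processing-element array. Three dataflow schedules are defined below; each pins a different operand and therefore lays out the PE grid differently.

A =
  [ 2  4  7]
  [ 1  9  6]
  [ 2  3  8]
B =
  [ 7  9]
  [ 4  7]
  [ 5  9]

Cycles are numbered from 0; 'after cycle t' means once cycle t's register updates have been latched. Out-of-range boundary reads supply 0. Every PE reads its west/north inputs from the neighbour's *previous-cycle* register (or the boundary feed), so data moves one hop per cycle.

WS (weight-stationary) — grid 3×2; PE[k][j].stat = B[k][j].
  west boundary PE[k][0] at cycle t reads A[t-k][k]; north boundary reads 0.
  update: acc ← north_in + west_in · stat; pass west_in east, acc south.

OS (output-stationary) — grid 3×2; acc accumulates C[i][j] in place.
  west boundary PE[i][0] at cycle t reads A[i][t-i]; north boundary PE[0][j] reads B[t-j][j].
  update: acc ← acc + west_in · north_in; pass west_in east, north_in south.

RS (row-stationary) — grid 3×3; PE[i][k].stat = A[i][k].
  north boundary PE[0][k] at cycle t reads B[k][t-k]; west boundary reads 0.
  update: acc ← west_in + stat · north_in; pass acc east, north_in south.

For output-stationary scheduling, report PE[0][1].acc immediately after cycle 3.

PE[0][1].acc = 109

Tracing OS — 3×2 array, target PE[0][1]:
  [0] (0,0) acc=14 (h:2 v:7)
  [0] (0,1) acc=0 (h:0 v:0)
  [1] (0,0) acc=30 (h:4 v:4)
  [1] (0,1) acc=18 (h:2 v:9)
  [2] (0,0) acc=65 (h:7 v:5)
  [2] (0,1) acc=46 (h:4 v:7)
  [3] (0,0) acc=65 (h:0 v:0)
  [3] (0,1) acc=109 (h:7 v:9)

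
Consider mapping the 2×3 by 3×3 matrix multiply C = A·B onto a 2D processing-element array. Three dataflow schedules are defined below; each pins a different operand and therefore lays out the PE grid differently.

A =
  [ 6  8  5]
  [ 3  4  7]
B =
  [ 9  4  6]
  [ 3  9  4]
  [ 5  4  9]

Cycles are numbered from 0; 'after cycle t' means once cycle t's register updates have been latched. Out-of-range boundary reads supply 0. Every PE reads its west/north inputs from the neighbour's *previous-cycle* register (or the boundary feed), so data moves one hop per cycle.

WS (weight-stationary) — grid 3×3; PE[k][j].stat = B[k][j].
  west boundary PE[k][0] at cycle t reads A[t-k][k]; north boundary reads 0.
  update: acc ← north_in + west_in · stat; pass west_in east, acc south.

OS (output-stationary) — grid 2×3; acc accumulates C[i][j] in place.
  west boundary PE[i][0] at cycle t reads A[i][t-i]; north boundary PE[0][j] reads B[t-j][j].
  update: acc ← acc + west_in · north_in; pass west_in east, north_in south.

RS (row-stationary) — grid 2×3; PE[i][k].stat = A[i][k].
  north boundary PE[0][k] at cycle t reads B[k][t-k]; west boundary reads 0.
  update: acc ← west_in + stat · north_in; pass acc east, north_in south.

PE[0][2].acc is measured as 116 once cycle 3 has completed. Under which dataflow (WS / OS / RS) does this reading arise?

Under WS (3×3), PE[0][2]:
  cycle 0: PE[0][2] → acc 0, east 0, south 0
  cycle 1: PE[0][2] → acc 0, east 0, south 0
  cycle 2: PE[0][2] → acc 36, east 6, south 36
  cycle 3: PE[0][2] → acc 18, east 3, south 18
Under OS (2×3), PE[0][2]:
  cycle 0: PE[0][2] → acc 0, east 0, south 0
  cycle 1: PE[0][2] → acc 0, east 0, south 0
  cycle 2: PE[0][2] → acc 36, east 6, south 6
  cycle 3: PE[0][2] → acc 68, east 8, south 4
Under RS (2×3), PE[0][2]:
  cycle 0: PE[0][2] → acc 0, east 0, south 0
  cycle 1: PE[0][2] → acc 0, east 0, south 0
  cycle 2: PE[0][2] → acc 103, east 103, south 5
  cycle 3: PE[0][2] → acc 116, east 116, south 4

dataflow = RS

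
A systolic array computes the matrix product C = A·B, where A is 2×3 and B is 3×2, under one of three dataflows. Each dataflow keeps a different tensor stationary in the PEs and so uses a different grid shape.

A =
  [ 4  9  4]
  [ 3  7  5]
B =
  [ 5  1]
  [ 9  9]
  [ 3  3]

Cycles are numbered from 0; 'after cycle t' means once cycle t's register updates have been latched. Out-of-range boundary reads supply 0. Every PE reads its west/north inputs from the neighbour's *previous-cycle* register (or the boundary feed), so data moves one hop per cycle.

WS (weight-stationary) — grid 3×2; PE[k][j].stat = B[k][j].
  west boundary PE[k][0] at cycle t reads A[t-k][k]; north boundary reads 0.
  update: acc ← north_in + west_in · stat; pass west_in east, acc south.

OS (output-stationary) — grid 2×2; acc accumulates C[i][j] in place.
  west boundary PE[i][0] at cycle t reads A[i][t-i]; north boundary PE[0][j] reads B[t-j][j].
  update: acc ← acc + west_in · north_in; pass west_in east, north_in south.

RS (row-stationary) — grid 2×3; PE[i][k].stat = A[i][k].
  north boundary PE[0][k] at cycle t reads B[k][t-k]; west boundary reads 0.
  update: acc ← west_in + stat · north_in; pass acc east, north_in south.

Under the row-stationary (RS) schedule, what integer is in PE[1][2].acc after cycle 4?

RS on a 2×3 grid — tracing PE[1][2] and its feeders:
  c0 r0c2: 0 / 0 / 0
  c0 r1c1: 0 / 0 / 0
  c0 r1c2: 0 / 0 / 0
  c1 r0c2: 0 / 0 / 0
  c1 r1c1: 0 / 0 / 0
  c1 r1c2: 0 / 0 / 0
  c2 r0c2: 113 / 113 / 3
  c2 r1c1: 78 / 78 / 9
  c2 r1c2: 0 / 0 / 0
  c3 r0c2: 97 / 97 / 3
  c3 r1c1: 66 / 66 / 9
  c3 r1c2: 93 / 93 / 3
  c4 r0c2: 0 / 0 / 0
  c4 r1c1: 0 / 0 / 0
  c4 r1c2: 81 / 81 / 3

PE[1][2].acc = 81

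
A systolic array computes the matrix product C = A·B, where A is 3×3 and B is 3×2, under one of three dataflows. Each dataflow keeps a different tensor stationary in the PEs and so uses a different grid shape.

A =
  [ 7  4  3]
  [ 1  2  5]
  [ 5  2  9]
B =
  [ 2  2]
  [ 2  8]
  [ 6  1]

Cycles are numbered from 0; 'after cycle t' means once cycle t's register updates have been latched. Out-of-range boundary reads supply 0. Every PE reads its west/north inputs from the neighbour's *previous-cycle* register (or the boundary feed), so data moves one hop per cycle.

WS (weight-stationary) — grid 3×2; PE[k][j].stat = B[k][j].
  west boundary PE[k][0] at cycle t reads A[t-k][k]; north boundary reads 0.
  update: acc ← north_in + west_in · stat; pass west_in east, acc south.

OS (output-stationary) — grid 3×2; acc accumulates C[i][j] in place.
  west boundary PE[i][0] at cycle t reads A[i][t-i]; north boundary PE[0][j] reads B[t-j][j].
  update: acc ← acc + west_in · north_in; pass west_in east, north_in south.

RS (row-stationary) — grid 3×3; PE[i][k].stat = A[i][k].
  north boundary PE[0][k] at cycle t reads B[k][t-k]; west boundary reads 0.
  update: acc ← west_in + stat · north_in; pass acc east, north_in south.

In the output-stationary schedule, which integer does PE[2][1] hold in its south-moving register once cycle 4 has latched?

OS (3×2). Following PE[2][1] plus its west/north inputs:
  @0  [1,1]  acc 0  |  →0  ↓0
  @0  [2,0]  acc 0  |  →0  ↓0
  @0  [2,1]  acc 0  |  →0  ↓0
  @1  [1,1]  acc 0  |  →0  ↓0
  @1  [2,0]  acc 0  |  →0  ↓0
  @1  [2,1]  acc 0  |  →0  ↓0
  @2  [1,1]  acc 2  |  →1  ↓2
  @2  [2,0]  acc 10  |  →5  ↓2
  @2  [2,1]  acc 0  |  →0  ↓0
  @3  [1,1]  acc 18  |  →2  ↓8
  @3  [2,0]  acc 14  |  →2  ↓2
  @3  [2,1]  acc 10  |  →5  ↓2
  @4  [1,1]  acc 23  |  →5  ↓1
  @4  [2,0]  acc 68  |  →9  ↓6
  @4  [2,1]  acc 26  |  →2  ↓8

register = 8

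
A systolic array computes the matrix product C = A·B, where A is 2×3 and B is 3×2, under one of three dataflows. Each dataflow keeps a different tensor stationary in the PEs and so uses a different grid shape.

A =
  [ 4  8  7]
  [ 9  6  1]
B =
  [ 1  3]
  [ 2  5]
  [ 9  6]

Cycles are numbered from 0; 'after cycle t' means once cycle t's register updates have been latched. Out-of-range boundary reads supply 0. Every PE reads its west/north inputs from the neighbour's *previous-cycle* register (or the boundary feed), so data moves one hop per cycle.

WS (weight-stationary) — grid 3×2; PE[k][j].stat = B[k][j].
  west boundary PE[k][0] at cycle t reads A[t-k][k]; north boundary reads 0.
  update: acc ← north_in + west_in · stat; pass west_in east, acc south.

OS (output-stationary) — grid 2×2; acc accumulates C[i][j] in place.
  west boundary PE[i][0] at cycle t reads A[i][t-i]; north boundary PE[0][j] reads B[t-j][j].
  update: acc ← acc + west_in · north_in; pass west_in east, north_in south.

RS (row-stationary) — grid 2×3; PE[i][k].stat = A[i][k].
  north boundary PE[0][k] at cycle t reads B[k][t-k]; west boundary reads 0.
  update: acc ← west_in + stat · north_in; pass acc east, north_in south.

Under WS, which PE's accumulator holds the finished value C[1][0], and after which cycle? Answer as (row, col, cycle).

(row, col, cycle) = (2, 0, 3)

Under WS, C[1][0] lands at PE[2][0]:
  t=0 PE[2][0]: acc=0 h=0 v=0
  t=1 PE[2][0]: acc=0 h=0 v=0
  t=2 PE[2][0]: acc=83 h=7 v=83
  t=3 PE[2][0]: acc=30 h=1 v=30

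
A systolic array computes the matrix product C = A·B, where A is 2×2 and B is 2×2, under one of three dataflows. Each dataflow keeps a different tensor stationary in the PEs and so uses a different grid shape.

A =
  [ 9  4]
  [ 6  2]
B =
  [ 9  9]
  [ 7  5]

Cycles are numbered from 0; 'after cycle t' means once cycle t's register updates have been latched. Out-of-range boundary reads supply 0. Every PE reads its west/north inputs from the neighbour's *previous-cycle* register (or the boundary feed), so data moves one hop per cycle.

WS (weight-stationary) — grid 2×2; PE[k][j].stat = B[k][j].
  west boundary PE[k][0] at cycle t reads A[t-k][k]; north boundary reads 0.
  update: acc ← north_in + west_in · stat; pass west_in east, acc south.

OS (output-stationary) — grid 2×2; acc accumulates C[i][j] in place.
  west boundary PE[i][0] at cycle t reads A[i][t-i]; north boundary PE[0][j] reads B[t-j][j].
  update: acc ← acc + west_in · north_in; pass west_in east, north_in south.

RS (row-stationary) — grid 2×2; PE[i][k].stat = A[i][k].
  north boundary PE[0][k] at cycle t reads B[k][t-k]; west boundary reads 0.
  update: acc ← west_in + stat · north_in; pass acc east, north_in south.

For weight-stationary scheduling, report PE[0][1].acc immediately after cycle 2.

Tracing WS — 2×2 array, target PE[0][1]:
  0: (0,0).acc=81  regs=<9,81>
  0: (0,1).acc=0  regs=<0,0>
  1: (0,0).acc=54  regs=<6,54>
  1: (0,1).acc=81  regs=<9,81>
  2: (0,0).acc=0  regs=<0,0>
  2: (0,1).acc=54  regs=<6,54>

PE[0][1].acc = 54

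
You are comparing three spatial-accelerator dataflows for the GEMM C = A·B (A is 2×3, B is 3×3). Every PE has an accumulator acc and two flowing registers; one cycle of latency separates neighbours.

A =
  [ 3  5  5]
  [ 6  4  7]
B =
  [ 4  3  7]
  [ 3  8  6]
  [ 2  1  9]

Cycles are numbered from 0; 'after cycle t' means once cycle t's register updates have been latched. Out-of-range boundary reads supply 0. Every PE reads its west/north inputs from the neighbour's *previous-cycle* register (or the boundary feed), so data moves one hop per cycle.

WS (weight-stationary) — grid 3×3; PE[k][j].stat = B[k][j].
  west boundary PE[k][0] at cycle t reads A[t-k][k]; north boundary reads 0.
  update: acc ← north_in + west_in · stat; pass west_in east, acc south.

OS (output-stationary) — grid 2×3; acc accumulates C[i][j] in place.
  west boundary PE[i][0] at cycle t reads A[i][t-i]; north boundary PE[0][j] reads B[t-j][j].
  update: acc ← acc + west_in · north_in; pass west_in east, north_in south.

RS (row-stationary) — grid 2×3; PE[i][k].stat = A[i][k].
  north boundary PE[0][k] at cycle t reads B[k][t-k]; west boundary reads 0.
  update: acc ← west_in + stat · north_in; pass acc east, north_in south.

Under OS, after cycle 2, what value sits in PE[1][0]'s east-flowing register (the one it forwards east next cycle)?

Tracing OS — 2×3 array, target PE[1][0]:
  [0] (0,0) acc=12 (h:3 v:4)
  [0] (1,0) acc=0 (h:0 v:0)
  [1] (0,0) acc=27 (h:5 v:3)
  [1] (1,0) acc=24 (h:6 v:4)
  [2] (0,0) acc=37 (h:5 v:2)
  [2] (1,0) acc=36 (h:4 v:3)

register = 4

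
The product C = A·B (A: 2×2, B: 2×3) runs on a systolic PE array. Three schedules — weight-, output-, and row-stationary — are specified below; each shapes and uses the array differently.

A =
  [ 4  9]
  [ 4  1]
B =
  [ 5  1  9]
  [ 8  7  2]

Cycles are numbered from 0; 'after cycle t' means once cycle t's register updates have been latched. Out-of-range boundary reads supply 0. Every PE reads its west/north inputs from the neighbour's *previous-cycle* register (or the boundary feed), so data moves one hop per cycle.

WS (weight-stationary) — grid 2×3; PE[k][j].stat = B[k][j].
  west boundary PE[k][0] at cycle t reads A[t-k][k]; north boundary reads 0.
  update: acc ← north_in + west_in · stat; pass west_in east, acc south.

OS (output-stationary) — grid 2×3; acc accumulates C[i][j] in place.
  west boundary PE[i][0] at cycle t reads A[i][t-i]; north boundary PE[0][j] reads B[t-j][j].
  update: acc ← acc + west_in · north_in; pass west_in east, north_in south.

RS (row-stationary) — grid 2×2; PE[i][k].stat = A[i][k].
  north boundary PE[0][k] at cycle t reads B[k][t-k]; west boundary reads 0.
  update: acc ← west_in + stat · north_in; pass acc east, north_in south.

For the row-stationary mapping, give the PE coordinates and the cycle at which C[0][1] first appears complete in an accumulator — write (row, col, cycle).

Under RS, C[0][1] lands at PE[0][1]:
  t=0 PE[0][1]: acc=0 h=0 v=0
  t=1 PE[0][1]: acc=92 h=92 v=8
  t=2 PE[0][1]: acc=67 h=67 v=7

(row, col, cycle) = (0, 1, 2)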